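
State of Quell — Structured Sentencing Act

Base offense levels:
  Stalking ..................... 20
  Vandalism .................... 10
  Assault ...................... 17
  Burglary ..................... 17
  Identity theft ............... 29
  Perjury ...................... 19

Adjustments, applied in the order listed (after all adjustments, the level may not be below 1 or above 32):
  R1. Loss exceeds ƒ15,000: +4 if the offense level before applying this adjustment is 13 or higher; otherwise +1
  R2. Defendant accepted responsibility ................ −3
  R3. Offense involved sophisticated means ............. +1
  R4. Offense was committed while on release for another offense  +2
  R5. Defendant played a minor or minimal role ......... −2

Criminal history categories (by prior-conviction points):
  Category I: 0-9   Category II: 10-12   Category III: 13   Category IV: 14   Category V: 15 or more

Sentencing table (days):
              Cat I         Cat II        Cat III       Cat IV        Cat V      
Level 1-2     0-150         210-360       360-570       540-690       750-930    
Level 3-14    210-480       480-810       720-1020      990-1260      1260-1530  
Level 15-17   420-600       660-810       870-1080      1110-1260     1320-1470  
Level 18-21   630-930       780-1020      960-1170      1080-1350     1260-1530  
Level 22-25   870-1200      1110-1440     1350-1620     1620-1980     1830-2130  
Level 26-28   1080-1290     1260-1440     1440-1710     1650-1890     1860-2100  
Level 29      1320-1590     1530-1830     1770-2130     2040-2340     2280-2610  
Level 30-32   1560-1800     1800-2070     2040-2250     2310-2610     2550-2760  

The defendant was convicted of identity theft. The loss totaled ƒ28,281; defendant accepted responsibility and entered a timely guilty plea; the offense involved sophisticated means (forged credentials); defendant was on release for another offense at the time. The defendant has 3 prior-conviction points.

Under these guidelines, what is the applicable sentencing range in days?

Base offense level for identity theft: 29.
R1 applies (level before this adjustment is 29 ≥ 13, so +4): 29 + 4 = 33.
R2 applies: 33 − 3 = 30.
R3 applies: 30 + 1 = 31.
R4 applies: 31 + 2 = 33.
Level 33 exceeds the maximum of 32; capped at 32.
Final offense level: 32.
Criminal history: 3 prior points → Category I (0-9).
Level 32 falls in the 30-32 band.
Grid: Level 30-32 × Category I = 1560-1800 days.

1560-1800 days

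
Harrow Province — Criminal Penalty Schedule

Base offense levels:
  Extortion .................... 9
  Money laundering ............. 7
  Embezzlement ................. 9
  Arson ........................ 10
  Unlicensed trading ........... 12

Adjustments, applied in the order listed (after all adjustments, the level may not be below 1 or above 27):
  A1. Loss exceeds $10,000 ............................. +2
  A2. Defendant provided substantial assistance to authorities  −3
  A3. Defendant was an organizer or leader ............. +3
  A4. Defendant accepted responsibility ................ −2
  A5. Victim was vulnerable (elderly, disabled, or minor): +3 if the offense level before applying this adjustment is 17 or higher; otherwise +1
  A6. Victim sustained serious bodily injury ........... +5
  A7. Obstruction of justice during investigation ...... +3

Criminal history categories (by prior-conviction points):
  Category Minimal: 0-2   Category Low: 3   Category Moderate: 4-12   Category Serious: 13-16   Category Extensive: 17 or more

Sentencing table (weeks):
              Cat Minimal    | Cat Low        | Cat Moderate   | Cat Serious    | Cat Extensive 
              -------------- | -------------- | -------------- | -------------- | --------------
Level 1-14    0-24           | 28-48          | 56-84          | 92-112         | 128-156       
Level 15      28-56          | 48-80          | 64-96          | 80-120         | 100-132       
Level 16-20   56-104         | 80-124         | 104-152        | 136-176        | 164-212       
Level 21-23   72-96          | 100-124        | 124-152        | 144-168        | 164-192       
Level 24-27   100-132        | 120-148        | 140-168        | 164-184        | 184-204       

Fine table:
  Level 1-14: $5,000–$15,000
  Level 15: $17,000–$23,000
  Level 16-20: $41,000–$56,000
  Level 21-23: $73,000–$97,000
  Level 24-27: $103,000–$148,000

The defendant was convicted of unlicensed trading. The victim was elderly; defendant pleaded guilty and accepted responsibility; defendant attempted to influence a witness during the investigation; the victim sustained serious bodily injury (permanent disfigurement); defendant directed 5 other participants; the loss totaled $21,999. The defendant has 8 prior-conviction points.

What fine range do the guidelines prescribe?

$103,000–$148,000

Base offense level for unlicensed trading: 12.
A1 applies: 12 + 2 = 14.
A3 applies: 14 + 3 = 17.
A4 applies: 17 − 2 = 15.
A5 applies (level before this adjustment is 15 < 17, so +1): 15 + 1 = 16.
A6 applies: 16 + 5 = 21.
A7 applies: 21 + 3 = 24.
Final offense level: 24.
Level 24 falls in the 24-27 band.
Fine table: Level 24-27 → $103,000–$148,000.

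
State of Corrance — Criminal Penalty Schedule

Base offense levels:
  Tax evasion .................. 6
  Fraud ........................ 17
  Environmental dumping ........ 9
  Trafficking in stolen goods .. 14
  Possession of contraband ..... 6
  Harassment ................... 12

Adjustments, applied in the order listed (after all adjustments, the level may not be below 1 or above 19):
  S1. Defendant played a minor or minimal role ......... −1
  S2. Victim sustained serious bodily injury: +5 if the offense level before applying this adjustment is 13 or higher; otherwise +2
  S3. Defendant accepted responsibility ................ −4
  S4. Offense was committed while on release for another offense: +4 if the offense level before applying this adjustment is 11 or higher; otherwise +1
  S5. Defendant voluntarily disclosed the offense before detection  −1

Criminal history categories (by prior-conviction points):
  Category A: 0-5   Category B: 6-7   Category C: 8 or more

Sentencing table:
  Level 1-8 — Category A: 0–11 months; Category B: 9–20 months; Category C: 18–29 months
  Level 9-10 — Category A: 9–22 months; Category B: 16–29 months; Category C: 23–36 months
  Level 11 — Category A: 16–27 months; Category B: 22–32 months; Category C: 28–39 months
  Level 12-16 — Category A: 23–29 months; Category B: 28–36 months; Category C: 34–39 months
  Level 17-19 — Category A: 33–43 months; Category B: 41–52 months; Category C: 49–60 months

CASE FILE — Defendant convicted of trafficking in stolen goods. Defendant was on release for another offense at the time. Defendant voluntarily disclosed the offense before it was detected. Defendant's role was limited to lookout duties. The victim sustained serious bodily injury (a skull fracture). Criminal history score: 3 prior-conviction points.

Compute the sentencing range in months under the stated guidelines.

Base offense level for trafficking in stolen goods: 14.
S1 applies: 14 − 1 = 13.
S2 applies (level before this adjustment is 13 ≥ 13, so +5): 13 + 5 = 18.
S4 applies (level before this adjustment is 18 ≥ 11, so +4): 18 + 4 = 22.
S5 applies: 22 − 1 = 21.
Level 21 exceeds the maximum of 19; capped at 19.
Final offense level: 19.
Criminal history: 3 prior points → Category A (0-5).
Level 19 falls in the 17-19 band.
Grid: Level 17-19 × Category A = 33-43 months.

33-43 months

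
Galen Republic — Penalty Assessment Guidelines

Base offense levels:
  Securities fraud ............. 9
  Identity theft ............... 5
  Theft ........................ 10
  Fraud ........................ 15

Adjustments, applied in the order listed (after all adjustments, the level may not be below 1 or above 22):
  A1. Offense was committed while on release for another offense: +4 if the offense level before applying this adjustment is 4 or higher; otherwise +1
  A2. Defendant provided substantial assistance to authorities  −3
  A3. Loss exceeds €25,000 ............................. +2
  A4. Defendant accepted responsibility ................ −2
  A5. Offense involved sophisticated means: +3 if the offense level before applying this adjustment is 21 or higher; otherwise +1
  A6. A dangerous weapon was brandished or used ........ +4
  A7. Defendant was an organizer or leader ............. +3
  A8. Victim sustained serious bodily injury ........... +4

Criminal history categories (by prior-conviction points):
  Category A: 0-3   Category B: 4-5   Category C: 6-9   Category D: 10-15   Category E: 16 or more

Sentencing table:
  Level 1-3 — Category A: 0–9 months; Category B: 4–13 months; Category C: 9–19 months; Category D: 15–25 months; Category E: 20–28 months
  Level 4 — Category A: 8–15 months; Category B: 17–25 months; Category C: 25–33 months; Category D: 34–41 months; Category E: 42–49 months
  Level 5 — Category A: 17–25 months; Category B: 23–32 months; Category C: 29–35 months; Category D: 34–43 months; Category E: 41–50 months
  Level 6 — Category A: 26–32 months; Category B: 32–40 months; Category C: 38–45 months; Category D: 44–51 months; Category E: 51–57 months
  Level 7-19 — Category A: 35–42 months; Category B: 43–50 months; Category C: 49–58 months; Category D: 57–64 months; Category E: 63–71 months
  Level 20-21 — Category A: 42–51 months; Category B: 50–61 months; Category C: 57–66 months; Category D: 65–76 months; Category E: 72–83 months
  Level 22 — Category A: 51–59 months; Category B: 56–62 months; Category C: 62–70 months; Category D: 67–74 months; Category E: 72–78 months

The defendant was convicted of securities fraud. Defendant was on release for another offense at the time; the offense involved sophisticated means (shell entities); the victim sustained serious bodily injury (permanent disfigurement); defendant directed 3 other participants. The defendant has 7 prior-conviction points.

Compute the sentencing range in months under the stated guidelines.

57-66 months

Base offense level for securities fraud: 9.
A1 applies (level before this adjustment is 9 ≥ 4, so +4): 9 + 4 = 13.
A2 does not apply.
A3 does not apply.
A5 applies (level before this adjustment is 13 < 21, so +1): 13 + 1 = 14.
A6 does not apply.
A7 applies: 14 + 3 = 17.
A8 applies: 17 + 4 = 21.
Final offense level: 21.
Criminal history: 7 prior points → Category C (6-9).
Level 21 falls in the 20-21 band.
Grid: Level 20-21 × Category C = 57-66 months.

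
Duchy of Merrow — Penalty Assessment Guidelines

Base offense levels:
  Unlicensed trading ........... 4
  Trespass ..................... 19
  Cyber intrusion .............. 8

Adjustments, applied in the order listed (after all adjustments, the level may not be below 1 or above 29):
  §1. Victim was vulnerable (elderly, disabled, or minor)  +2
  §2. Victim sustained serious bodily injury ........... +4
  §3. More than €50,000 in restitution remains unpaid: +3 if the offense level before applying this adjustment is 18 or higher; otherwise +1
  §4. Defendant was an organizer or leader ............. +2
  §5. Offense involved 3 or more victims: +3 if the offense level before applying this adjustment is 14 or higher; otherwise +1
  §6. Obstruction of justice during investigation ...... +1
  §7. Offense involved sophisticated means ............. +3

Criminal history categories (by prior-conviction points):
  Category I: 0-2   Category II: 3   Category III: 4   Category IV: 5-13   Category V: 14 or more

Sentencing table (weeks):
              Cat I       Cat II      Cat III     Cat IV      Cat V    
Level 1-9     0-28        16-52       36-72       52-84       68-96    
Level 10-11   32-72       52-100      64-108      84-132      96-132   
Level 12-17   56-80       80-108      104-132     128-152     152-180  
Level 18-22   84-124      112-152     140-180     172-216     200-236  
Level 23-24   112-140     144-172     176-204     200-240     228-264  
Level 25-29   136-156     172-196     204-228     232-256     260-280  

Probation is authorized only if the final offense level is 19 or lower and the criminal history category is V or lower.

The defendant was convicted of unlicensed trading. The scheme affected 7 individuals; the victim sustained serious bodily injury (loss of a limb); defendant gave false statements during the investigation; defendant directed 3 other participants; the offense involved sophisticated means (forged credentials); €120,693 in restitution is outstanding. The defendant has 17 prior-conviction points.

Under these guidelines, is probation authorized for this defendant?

Base offense level for unlicensed trading: 4.
§1 does not apply.
§2 applies: 4 + 4 = 8.
§3 applies (level before this adjustment is 8 < 18, so +1): 8 + 1 = 9.
§4 applies: 9 + 2 = 11.
§5 applies (level before this adjustment is 11 < 14, so +1): 11 + 1 = 12.
§6 applies: 12 + 1 = 13.
§7 applies: 13 + 3 = 16.
Final offense level: 16.
Criminal history: 17 prior points → Category V (14+).
Level 16 falls in the 12-17 band.
Grid: Level 12-17 × Category V = 152-180 weeks.
Probation check: level 16 ≤ 19 and category V ≤ V → eligible.

Yes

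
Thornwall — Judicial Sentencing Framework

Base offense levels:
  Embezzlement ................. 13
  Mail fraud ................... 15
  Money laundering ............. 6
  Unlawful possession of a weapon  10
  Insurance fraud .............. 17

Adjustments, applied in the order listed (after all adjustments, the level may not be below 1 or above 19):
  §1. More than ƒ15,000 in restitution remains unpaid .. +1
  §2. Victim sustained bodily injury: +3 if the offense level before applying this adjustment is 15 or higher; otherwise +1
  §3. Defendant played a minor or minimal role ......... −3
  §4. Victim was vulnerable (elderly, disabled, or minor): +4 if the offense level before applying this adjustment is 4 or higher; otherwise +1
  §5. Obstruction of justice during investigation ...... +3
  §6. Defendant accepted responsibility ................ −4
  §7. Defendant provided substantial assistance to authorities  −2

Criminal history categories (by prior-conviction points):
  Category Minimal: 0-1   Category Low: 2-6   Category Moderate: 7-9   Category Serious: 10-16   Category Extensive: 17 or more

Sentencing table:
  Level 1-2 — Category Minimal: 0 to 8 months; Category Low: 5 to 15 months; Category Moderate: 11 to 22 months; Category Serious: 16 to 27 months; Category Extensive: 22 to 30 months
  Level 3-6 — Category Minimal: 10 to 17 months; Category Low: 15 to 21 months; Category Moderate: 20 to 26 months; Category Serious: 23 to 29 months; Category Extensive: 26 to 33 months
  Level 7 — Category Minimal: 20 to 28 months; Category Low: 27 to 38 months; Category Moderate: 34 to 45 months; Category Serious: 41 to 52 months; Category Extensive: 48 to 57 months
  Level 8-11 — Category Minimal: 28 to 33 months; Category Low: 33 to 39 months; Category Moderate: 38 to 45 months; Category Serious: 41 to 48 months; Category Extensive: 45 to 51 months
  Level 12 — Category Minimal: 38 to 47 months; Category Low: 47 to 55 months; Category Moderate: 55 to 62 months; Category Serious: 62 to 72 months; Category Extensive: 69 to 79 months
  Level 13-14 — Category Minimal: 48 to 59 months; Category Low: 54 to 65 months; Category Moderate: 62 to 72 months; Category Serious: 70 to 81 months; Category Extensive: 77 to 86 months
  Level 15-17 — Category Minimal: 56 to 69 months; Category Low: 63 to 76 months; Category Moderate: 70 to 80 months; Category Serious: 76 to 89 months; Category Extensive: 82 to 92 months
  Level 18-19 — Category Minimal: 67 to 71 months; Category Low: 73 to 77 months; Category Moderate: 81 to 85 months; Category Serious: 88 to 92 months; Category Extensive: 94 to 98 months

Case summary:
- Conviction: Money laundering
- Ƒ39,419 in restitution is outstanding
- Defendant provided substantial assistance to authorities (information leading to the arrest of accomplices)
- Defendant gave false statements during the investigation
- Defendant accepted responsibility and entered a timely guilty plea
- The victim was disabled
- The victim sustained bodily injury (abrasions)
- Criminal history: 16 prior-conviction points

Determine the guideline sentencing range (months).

Base offense level for money laundering: 6.
§1 applies: 6 + 1 = 7.
§2 applies (level before this adjustment is 7 < 15, so +1): 7 + 1 = 8.
§4 applies (level before this adjustment is 8 ≥ 4, so +4): 8 + 4 = 12.
§5 applies: 12 + 3 = 15.
§6 applies: 15 − 4 = 11.
§7 applies: 11 − 2 = 9.
Final offense level: 9.
Criminal history: 16 prior points → Category Serious (10-16).
Level 9 falls in the 8-11 band.
Grid: Level 8-11 × Category Serious = 41-48 months.

41-48 months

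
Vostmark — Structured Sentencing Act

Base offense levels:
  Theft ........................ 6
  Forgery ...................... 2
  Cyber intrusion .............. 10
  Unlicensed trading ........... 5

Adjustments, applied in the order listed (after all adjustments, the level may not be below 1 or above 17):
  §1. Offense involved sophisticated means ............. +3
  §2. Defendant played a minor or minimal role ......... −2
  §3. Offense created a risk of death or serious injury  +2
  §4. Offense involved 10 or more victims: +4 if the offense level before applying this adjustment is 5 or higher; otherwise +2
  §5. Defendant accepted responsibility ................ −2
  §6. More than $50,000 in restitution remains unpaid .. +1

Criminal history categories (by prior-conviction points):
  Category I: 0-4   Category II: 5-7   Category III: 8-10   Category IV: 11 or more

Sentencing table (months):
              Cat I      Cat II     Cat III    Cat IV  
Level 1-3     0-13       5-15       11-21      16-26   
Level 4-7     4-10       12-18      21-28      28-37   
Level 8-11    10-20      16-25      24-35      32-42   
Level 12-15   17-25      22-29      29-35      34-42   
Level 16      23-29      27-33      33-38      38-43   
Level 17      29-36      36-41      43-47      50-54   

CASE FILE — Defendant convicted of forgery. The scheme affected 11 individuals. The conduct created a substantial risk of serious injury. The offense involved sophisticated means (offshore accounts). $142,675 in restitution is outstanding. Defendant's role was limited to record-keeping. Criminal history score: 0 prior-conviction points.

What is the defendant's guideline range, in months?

Base offense level for forgery: 2.
§1 applies: 2 + 3 = 5.
§2 applies: 5 − 2 = 3.
§3 applies: 3 + 2 = 5.
§4 applies (level before this adjustment is 5 ≥ 5, so +4): 5 + 4 = 9.
§5 does not apply.
§6 applies: 9 + 1 = 10.
Final offense level: 10.
Criminal history: 0 prior points → Category I (0-4).
Level 10 falls in the 8-11 band.
Grid: Level 8-11 × Category I = 10-20 months.

10-20 months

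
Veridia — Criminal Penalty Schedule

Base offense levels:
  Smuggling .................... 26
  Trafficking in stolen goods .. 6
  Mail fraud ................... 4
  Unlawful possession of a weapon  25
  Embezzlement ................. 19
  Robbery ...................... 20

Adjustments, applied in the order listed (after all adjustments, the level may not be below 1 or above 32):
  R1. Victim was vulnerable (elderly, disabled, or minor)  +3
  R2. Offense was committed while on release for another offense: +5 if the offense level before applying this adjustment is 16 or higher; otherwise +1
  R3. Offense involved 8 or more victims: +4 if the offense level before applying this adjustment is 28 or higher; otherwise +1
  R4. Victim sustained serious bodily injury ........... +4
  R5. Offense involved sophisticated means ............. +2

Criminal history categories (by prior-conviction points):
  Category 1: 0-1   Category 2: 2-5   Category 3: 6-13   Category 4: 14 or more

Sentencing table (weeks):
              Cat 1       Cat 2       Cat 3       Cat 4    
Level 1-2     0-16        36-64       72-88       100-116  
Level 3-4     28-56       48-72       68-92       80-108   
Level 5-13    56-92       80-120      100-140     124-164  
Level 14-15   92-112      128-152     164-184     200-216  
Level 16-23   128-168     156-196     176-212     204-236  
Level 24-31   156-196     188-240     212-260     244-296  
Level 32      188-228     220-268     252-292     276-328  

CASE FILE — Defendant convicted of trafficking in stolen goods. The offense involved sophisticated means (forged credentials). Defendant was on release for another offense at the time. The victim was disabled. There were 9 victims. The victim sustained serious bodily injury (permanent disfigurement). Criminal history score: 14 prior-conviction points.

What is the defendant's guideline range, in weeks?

Base offense level for trafficking in stolen goods: 6.
R1 applies: 6 + 3 = 9.
R2 applies (level before this adjustment is 9 < 16, so +1): 9 + 1 = 10.
R3 applies (level before this adjustment is 10 < 28, so +1): 10 + 1 = 11.
R4 applies: 11 + 4 = 15.
R5 applies: 15 + 2 = 17.
Final offense level: 17.
Criminal history: 14 prior points → Category 4 (14+).
Level 17 falls in the 16-23 band.
Grid: Level 16-23 × Category 4 = 204-236 weeks.

204-236 weeks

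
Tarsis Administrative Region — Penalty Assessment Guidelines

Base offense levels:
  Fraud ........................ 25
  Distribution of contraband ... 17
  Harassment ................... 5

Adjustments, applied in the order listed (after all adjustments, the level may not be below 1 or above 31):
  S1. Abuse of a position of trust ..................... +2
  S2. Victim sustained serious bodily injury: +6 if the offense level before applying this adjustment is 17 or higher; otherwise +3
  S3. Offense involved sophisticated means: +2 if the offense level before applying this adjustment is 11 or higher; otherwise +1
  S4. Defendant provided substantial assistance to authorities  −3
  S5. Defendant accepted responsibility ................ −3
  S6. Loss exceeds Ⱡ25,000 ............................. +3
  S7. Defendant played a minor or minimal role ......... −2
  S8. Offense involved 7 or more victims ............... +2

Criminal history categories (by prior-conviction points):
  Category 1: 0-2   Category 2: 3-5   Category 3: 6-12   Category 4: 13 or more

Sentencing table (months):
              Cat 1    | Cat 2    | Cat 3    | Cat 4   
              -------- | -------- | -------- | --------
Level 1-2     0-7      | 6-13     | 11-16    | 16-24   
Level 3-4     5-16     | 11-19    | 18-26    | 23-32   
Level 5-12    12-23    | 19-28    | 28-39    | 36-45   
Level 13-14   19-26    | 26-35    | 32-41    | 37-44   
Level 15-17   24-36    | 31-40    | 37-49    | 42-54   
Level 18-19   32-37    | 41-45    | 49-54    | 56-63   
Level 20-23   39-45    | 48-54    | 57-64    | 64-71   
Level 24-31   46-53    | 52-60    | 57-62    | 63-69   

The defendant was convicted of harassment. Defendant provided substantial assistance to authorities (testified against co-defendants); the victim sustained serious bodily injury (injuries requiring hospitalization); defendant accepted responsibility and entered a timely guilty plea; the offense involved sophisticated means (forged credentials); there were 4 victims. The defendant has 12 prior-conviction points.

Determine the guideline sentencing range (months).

18-26 months

Base offense level for harassment: 5.
S1 does not apply.
S2 applies (level before this adjustment is 5 < 17, so +3): 5 + 3 = 8.
S3 applies (level before this adjustment is 8 < 11, so +1): 8 + 1 = 9.
S4 applies: 9 − 3 = 6.
S5 applies: 6 − 3 = 3.
S6 does not apply.
S7 does not apply.
S8 does not apply.
Final offense level: 3.
Criminal history: 12 prior points → Category 3 (6-12).
Level 3 falls in the 3-4 band.
Grid: Level 3-4 × Category 3 = 18-26 months.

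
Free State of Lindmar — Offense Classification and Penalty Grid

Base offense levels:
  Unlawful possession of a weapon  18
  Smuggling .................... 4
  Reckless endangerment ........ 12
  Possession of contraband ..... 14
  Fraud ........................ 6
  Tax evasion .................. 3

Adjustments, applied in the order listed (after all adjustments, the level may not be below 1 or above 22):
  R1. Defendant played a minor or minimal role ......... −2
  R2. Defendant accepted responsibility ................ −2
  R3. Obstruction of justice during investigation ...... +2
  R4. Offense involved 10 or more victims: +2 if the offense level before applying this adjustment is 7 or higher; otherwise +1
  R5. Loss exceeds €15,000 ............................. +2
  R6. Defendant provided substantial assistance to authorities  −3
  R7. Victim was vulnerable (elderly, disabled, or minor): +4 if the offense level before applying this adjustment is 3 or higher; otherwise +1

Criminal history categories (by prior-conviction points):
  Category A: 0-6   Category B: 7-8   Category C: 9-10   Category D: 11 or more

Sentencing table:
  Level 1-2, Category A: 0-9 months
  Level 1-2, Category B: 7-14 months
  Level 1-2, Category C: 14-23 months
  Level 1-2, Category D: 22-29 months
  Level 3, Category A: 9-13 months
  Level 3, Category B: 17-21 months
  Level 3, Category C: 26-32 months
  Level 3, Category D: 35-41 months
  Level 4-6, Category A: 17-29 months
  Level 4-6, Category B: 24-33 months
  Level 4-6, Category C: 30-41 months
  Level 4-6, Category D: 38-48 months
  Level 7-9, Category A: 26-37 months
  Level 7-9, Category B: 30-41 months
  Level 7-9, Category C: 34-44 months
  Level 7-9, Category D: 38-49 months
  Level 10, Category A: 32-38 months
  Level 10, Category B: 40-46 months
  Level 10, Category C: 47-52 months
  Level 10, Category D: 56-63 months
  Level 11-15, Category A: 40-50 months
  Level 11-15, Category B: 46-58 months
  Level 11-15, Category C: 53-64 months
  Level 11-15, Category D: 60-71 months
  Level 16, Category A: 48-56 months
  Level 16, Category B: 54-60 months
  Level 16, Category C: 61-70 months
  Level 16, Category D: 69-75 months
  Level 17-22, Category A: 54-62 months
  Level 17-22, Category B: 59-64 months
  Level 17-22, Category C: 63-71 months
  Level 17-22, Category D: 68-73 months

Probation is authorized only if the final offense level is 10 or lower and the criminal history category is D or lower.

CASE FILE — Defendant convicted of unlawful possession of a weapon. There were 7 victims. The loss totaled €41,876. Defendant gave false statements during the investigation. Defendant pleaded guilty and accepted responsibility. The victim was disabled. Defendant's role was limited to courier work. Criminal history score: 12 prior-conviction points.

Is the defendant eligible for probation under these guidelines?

Base offense level for unlawful possession of a weapon: 18.
R1 applies: 18 − 2 = 16.
R2 applies: 16 − 2 = 14.
R3 applies: 14 + 2 = 16.
R4 does not apply.
R5 applies: 16 + 2 = 18.
R6 does not apply.
R7 applies (level before this adjustment is 18 ≥ 3, so +4): 18 + 4 = 22.
Final offense level: 22.
Criminal history: 12 prior points → Category D (11+).
Level 22 falls in the 17-22 band.
Grid: Level 17-22 × Category D = 68-73 months.
Probation check: level 22 > 10 and category D ≤ D → not eligible.

No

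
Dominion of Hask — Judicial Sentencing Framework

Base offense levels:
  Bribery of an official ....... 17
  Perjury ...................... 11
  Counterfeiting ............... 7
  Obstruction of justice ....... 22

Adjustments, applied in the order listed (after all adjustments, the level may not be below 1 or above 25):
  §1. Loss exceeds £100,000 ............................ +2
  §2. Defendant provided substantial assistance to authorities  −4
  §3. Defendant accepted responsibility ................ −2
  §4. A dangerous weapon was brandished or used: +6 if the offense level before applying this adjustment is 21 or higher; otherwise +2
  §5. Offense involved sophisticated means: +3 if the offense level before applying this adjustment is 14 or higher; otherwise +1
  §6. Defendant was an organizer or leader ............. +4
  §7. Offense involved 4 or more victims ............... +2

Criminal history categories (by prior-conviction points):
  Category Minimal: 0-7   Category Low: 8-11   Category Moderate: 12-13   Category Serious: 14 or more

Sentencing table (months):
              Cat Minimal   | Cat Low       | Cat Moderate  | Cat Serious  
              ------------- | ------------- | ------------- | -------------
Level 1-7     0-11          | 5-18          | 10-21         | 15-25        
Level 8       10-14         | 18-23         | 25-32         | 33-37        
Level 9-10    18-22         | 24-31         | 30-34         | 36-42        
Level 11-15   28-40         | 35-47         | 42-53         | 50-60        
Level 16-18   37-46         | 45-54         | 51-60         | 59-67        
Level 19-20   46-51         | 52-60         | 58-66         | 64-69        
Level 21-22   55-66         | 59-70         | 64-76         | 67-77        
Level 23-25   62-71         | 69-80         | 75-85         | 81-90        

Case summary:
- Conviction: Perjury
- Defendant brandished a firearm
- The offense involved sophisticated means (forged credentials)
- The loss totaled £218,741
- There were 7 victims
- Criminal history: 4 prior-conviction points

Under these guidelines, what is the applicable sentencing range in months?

46-51 months

Base offense level for perjury: 11.
§1 applies: 11 + 2 = 13.
§3 does not apply.
§4 applies (level before this adjustment is 13 < 21, so +2): 13 + 2 = 15.
§5 applies (level before this adjustment is 15 ≥ 14, so +3): 15 + 3 = 18.
§7 applies: 18 + 2 = 20.
Final offense level: 20.
Criminal history: 4 prior points → Category Minimal (0-7).
Level 20 falls in the 19-20 band.
Grid: Level 19-20 × Category Minimal = 46-51 months.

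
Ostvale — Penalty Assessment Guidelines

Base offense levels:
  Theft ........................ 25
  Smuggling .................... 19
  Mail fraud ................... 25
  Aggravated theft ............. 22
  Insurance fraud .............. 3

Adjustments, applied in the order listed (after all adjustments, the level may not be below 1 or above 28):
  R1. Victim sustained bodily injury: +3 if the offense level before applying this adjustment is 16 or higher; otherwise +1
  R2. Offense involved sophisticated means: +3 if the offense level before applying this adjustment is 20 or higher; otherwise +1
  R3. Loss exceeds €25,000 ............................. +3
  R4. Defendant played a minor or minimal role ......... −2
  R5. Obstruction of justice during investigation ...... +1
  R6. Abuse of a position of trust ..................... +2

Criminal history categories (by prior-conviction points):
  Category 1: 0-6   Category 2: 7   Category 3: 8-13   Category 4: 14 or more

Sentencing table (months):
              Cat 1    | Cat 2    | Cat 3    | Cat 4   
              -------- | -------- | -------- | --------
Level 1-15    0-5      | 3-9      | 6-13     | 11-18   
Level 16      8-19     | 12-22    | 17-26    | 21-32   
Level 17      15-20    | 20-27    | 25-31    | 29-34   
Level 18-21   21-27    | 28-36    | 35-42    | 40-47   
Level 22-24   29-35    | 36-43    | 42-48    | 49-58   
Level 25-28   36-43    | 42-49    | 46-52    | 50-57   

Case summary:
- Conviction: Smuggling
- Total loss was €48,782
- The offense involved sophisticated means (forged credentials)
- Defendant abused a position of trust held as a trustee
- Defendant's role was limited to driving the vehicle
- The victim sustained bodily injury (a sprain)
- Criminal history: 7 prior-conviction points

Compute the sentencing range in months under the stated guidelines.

42-49 months

Base offense level for smuggling: 19.
R1 applies (level before this adjustment is 19 ≥ 16, so +3): 19 + 3 = 22.
R2 applies (level before this adjustment is 22 ≥ 20, so +3): 22 + 3 = 25.
R3 applies: 25 + 3 = 28.
R4 applies: 28 − 2 = 26.
R5 does not apply.
R6 applies: 26 + 2 = 28.
Final offense level: 28.
Criminal history: 7 prior points → Category 2 (7).
Level 28 falls in the 25-28 band.
Grid: Level 25-28 × Category 2 = 42-49 months.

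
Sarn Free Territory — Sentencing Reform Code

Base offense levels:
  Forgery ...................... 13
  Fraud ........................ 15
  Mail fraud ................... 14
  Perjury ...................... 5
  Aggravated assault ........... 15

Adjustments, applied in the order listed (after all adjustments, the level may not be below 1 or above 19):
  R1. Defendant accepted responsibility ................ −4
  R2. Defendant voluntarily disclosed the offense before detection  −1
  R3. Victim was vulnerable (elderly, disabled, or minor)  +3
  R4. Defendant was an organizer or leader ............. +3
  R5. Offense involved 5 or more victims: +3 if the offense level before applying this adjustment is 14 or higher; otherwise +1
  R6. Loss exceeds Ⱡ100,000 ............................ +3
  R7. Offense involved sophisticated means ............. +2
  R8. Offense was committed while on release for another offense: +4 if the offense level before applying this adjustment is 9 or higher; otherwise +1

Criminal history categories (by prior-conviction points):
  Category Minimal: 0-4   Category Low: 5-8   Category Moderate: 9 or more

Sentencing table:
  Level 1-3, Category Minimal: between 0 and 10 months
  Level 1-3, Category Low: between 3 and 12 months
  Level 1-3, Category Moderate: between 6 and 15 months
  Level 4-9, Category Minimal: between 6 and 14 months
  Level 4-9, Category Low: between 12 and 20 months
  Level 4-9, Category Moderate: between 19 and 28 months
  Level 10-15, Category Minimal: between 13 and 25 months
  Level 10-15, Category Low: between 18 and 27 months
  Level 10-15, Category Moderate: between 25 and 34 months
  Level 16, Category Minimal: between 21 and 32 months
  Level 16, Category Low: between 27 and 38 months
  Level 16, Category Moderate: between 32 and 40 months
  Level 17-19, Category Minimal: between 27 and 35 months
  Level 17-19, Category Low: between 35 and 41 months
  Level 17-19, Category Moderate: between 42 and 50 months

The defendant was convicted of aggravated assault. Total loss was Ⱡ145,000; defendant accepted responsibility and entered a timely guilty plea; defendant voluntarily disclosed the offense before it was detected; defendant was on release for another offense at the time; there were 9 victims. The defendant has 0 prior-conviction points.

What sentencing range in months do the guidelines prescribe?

27-35 months

Base offense level for aggravated assault: 15.
R1 applies: 15 − 4 = 11.
R2 applies: 11 − 1 = 10.
R3 does not apply.
R4 does not apply.
R5 applies (level before this adjustment is 10 < 14, so +1): 10 + 1 = 11.
R6 applies: 11 + 3 = 14.
R8 applies (level before this adjustment is 14 ≥ 9, so +4): 14 + 4 = 18.
Final offense level: 18.
Criminal history: 0 prior points → Category Minimal (0-4).
Level 18 falls in the 17-19 band.
Grid: Level 17-19 × Category Minimal = 27-35 months.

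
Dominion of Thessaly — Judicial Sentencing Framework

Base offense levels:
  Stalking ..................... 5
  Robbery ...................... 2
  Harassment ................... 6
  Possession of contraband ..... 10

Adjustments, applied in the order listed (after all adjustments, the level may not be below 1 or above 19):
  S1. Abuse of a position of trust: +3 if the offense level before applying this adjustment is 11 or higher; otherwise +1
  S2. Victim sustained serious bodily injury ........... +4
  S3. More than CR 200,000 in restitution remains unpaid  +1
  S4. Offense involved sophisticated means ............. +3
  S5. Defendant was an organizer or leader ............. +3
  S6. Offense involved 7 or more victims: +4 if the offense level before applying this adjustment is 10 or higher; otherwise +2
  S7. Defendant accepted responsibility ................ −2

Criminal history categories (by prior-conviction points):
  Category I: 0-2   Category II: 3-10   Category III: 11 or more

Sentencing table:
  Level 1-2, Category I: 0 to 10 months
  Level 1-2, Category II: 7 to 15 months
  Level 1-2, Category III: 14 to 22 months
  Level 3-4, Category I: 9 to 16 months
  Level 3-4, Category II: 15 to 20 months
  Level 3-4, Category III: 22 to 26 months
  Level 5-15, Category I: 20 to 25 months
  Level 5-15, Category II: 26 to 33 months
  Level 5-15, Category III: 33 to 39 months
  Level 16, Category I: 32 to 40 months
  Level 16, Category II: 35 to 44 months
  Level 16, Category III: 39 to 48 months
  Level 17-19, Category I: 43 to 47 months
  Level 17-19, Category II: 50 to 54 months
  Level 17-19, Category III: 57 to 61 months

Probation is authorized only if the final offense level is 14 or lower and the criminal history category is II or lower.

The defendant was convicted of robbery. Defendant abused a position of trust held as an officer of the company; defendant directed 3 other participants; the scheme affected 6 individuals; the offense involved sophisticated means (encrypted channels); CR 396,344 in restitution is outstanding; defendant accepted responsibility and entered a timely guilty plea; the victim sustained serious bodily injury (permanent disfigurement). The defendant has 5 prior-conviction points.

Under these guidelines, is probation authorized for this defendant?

Base offense level for robbery: 2.
S1 applies (level before this adjustment is 2 < 11, so +1): 2 + 1 = 3.
S2 applies: 3 + 4 = 7.
S3 applies: 7 + 1 = 8.
S4 applies: 8 + 3 = 11.
S5 applies: 11 + 3 = 14.
S6 does not apply.
S7 applies: 14 − 2 = 12.
Final offense level: 12.
Criminal history: 5 prior points → Category II (3-10).
Level 12 falls in the 5-15 band.
Grid: Level 5-15 × Category II = 26-33 months.
Probation check: level 12 ≤ 14 and category II ≤ II → eligible.

Yes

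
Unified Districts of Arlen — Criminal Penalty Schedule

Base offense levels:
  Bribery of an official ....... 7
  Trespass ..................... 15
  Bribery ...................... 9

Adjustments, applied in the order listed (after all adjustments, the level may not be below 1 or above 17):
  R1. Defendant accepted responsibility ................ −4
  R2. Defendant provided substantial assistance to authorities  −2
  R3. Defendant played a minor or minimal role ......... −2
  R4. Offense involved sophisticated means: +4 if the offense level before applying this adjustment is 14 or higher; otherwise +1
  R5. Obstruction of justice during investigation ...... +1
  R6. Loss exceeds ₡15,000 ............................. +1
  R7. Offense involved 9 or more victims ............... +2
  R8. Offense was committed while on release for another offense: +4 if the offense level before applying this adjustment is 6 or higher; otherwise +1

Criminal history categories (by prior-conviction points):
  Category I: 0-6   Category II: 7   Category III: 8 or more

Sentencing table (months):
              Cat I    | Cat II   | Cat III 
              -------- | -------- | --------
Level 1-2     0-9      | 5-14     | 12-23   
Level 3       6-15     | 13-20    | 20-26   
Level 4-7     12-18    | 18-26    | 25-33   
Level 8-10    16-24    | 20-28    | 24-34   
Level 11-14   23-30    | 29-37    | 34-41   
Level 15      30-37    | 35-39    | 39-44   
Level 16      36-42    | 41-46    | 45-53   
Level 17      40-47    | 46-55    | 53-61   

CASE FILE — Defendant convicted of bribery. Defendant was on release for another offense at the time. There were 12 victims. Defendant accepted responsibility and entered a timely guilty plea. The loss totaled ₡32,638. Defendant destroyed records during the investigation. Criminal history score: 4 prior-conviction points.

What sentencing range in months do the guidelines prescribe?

23-30 months

Base offense level for bribery: 9.
R1 applies: 9 − 4 = 5.
R2 does not apply.
R4 does not apply.
R5 applies: 5 + 1 = 6.
R6 applies: 6 + 1 = 7.
R7 applies: 7 + 2 = 9.
R8 applies (level before this adjustment is 9 ≥ 6, so +4): 9 + 4 = 13.
Final offense level: 13.
Criminal history: 4 prior points → Category I (0-6).
Level 13 falls in the 11-14 band.
Grid: Level 11-14 × Category I = 23-30 months.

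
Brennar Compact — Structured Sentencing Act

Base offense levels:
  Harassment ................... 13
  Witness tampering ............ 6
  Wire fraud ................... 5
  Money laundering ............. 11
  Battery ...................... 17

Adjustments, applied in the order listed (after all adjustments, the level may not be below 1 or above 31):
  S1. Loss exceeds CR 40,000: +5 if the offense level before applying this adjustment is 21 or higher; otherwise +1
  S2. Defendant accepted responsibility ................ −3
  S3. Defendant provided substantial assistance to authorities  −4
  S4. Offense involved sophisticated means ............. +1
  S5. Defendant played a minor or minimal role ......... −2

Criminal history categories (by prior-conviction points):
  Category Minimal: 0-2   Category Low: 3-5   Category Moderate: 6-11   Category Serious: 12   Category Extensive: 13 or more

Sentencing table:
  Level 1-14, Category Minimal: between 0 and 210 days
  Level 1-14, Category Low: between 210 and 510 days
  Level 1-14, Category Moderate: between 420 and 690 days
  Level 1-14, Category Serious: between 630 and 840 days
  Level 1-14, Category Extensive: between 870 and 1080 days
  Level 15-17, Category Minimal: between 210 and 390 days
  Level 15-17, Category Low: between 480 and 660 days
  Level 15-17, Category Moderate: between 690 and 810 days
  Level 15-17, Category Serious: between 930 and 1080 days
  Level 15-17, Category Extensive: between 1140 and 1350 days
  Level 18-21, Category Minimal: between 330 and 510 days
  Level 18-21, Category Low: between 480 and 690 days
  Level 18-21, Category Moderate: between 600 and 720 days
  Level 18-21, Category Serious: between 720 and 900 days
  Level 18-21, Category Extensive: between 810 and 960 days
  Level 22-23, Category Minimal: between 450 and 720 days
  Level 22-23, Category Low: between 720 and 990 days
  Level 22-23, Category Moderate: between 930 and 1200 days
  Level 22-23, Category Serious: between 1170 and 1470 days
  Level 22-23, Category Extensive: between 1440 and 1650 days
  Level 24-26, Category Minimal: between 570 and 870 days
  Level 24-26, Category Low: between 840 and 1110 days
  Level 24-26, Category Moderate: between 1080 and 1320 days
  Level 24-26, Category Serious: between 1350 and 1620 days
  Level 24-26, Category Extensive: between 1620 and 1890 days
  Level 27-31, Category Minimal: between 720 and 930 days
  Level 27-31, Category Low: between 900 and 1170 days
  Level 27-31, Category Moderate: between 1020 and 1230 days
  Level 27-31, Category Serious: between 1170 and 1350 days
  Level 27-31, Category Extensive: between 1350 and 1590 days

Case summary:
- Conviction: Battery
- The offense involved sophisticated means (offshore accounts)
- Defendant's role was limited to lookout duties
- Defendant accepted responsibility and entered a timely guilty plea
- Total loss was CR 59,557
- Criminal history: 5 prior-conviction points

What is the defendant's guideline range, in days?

210-510 days

Base offense level for battery: 17.
S1 applies (level before this adjustment is 17 < 21, so +1): 17 + 1 = 18.
S2 applies: 18 − 3 = 15.
S4 applies: 15 + 1 = 16.
S5 applies: 16 − 2 = 14.
Final offense level: 14.
Criminal history: 5 prior points → Category Low (3-5).
Level 14 falls in the 1-14 band.
Grid: Level 1-14 × Category Low = 210-510 days.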